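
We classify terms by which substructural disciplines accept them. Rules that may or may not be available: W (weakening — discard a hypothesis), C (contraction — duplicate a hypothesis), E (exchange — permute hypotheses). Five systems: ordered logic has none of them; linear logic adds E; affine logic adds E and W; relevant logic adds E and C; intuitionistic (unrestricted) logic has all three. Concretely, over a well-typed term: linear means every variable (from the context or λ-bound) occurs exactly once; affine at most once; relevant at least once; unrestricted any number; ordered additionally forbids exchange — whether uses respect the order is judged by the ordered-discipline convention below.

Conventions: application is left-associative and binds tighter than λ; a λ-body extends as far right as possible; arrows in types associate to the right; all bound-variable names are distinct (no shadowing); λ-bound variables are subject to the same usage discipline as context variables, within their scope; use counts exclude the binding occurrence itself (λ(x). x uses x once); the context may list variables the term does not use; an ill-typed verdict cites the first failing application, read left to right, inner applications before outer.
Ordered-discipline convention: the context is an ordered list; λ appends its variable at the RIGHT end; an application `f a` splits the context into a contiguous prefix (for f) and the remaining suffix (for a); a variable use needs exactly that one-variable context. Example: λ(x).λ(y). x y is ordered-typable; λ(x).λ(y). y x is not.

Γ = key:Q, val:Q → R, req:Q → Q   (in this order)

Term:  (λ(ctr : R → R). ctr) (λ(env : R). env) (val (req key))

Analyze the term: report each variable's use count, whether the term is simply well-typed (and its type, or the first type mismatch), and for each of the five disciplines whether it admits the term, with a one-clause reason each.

variable uses: key ×1, val ×1, req ×1, ctr (bound) ×1, env (bound) ×1
use order (left to right): ctr, env, val, req, key
typing: ✓ — R
ordered: ✗ — no contiguous prefix/suffix split fits ctr, env, val, req, key
linear: ✓ — exactly-once usage across key, val, req, ctr, env
affine: ✓ — at most one use each (key, val, req, ctr, env)
relevant: ✓ — key, val, req, ctr, env: all used, weakening unneeded
unrestricted: ✓ — typability at R is all that's needed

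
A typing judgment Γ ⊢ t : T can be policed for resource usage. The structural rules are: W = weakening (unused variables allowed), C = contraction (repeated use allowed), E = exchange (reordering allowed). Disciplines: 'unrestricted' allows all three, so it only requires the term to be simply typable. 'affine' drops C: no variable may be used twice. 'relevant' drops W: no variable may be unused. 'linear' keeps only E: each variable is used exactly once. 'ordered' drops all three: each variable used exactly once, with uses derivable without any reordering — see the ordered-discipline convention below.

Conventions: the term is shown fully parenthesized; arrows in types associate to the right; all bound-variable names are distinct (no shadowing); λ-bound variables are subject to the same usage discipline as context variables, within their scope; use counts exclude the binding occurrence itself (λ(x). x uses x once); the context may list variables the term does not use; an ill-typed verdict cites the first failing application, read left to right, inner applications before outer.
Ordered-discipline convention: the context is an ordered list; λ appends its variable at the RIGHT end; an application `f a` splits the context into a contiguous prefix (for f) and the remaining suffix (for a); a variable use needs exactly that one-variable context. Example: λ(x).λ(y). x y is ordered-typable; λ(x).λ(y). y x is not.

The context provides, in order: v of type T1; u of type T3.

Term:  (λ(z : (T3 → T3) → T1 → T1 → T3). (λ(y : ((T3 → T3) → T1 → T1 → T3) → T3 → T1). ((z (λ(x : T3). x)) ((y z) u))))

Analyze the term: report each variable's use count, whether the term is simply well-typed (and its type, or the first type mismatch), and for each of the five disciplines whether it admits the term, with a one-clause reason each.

variable uses: v=0; u=1; z (bound)=2; y (bound)=1; x (bound)=1
order of uses: z, x, y, z, u
typing: ✓ — ((T3 → T3) → T1 → T1 → T3) → (((T3 → T3) → T1 → T1 → T3) → T3 → T1) → T1 → T3
ordered: ✗, z ×2 used more than once (contraction); needs weakening: v unused
linear: ✗, z ×2 used more than once (contraction); needs weakening: v unused
affine: ✗, z ×2 used more than once (contraction)
relevant: ✗, needs weakening: v unused
unrestricted: ✓, type-checks (((T3 → T3) → T1 → T1 → T3) → (((T3 → T3) → T1 → T1 → T3) → T3 → T1) → T1 → T3) and nothing is barred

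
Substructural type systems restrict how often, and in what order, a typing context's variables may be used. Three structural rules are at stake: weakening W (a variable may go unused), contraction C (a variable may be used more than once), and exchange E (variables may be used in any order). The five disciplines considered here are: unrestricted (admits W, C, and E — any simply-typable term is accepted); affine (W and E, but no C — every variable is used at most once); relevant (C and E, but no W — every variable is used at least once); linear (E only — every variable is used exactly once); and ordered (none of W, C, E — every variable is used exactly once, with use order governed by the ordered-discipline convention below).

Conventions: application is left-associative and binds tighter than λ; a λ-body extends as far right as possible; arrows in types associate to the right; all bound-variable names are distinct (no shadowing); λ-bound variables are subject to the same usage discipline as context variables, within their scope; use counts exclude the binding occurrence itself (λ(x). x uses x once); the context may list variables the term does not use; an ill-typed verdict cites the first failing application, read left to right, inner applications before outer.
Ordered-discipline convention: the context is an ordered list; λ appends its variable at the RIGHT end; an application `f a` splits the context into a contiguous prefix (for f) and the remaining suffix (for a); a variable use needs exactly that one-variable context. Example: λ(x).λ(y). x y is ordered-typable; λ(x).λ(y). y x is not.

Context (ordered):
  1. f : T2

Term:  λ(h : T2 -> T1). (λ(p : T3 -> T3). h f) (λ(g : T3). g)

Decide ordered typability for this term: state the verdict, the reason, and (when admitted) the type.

no — unused: p — weakening required
usage: f=1, h [bound]=1, p [bound]=0, g [bound]=1
order of uses: h, f, g
typing: the term checks, with type (T2 -> T1) -> T1
summary: ordered ✗ | linear ✗ | affine ✓ | relevant ✗ | unrestricted ✓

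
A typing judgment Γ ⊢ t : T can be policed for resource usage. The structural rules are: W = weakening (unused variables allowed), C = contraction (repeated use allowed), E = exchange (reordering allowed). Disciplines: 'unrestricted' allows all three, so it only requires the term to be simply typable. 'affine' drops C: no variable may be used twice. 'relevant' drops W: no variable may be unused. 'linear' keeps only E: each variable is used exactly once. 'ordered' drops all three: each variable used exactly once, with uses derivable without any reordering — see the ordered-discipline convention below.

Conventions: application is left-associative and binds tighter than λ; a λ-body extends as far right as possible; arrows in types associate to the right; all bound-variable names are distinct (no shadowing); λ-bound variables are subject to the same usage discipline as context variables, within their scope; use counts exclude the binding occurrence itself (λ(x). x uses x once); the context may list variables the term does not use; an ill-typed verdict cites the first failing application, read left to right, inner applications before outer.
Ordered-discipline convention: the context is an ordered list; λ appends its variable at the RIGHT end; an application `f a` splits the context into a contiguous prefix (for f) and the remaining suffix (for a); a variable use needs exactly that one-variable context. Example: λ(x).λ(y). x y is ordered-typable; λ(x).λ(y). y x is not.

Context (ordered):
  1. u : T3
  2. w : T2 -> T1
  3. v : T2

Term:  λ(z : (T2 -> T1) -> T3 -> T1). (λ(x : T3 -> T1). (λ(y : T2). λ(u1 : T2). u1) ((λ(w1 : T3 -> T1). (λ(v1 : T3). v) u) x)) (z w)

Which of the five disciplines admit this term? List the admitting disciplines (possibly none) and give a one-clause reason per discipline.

admitted in: affine, unrestricted
variable uses: u: 1×; w: 1×; v: 1×; z (λ-bound): 1×; x (λ-bound): 1×; y (λ-bound): 0×; u1 (λ-bound): 1×; w1 (λ-bound): 0×; v1 (λ-bound): 0×
order of uses: u1, v, u, x, z, w
typing: well-typed — term : ((T2 -> T1) -> T3 -> T1) -> T2 -> T2
ordered: ✗, needs weakening: y, w1, v1 unused
linear: ✗, needs weakening: y, w1, v1 unused
affine: ✓, at most one use each (u, w, v, z, x, y, u1, w1, v1)
relevant: ✗, needs weakening: y, w1, v1 unused
unrestricted: ✓, type-checks (((T2 -> T1) -> T3 -> T1) -> T2 -> T2) and nothing is barred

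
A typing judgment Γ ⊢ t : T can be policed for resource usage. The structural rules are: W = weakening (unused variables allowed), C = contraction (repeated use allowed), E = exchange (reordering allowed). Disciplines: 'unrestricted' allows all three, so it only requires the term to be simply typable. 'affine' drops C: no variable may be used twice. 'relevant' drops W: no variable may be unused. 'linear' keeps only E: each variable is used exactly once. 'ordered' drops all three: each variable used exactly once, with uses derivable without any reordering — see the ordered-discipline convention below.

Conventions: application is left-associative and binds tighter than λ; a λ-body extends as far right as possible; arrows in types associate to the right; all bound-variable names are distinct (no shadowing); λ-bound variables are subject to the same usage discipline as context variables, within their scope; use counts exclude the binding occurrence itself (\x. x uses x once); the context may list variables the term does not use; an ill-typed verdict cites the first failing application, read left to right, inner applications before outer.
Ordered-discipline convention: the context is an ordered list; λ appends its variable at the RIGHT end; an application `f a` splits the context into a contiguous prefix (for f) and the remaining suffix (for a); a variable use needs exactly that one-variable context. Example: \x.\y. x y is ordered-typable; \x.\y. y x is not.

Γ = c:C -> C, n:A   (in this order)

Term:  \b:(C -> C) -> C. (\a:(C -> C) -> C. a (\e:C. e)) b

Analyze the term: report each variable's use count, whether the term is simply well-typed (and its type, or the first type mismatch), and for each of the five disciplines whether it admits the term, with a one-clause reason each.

usage: c ×0; n ×0; b (λ-bound) ×1; a (λ-bound) ×1; e (λ-bound) ×1
uses in reading order: a, e, b
typing: ✓ — ((C -> C) -> C) -> C
ordered: ✗ — c, n never used (weakening)
linear: ✗ — c, n never used (weakening)
affine: ✓ — none of c, n, b, a, e used more than once
relevant: ✗ — c, n never used (weakening)
unrestricted: ✓ — typability at ((C -> C) -> C) -> C is all that's needed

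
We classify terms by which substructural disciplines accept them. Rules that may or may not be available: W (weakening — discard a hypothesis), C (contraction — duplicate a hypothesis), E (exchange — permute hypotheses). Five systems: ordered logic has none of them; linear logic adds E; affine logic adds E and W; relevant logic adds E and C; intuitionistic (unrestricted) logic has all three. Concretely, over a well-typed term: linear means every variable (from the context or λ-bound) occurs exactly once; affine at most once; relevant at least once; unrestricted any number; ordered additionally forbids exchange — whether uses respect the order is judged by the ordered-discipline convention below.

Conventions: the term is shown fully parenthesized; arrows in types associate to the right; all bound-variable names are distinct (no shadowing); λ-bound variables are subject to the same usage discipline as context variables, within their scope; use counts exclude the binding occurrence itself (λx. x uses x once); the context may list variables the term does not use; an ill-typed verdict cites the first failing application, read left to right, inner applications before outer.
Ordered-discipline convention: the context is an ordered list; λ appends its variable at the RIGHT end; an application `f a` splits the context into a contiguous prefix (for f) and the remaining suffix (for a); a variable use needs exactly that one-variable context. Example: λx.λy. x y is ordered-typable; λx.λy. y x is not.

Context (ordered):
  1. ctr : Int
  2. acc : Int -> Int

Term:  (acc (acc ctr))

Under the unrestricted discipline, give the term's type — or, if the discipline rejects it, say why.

term : Int
usage: ctr: 1; acc: 2
use order (left to right): acc, acc, ctr
typing: well-typed — term : Int
all disciplines: ordered ✗; linear ✗; affine ✗; relevant ✓; unrestricted ✓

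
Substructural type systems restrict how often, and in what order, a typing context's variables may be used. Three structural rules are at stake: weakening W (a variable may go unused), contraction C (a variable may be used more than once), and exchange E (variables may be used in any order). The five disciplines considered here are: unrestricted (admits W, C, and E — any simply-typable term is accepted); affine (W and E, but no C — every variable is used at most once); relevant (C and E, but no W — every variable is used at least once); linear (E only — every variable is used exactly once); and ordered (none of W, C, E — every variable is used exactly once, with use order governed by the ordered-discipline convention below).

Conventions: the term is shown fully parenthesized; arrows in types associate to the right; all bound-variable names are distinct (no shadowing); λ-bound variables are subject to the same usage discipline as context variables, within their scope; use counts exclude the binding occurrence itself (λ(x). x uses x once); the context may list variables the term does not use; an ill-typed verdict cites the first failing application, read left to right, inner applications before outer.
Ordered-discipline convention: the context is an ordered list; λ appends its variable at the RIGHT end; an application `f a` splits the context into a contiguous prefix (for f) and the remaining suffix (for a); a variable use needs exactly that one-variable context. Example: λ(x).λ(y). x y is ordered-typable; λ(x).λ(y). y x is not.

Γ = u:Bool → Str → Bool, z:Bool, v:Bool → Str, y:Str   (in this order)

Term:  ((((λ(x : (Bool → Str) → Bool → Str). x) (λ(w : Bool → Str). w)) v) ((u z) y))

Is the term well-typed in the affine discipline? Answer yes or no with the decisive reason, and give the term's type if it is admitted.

yes — at most one use each (u, z, v, y, x, w); term : Str
counts: u: 1; z: 1; v: 1; y: 1; x (λ-bound): 1; w (λ-bound): 1
use order (left to right): x, w, v, u, z, y
typing: ✓ — Str
summary: ordered ✗, linear ✓, affine ✓, relevant ✓, unrestricted ✓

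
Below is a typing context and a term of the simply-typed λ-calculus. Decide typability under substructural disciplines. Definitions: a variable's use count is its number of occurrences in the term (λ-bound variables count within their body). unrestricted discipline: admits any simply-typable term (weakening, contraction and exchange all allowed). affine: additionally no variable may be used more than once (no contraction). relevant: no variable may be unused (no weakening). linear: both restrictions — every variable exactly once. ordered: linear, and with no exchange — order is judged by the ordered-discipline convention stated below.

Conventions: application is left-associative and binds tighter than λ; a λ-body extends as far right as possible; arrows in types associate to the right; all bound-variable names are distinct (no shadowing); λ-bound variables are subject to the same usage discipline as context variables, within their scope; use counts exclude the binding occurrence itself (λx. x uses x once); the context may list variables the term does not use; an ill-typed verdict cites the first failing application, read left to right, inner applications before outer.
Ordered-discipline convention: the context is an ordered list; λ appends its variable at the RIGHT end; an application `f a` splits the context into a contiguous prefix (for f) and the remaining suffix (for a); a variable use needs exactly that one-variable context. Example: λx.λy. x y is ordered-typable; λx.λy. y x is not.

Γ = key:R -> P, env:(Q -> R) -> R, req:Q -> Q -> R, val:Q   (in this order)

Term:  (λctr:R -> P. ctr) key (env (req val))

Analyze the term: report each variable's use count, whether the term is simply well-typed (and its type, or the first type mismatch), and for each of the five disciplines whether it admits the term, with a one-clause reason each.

counts: key: 1; env: 1; req: 1; val: 1; ctr (λ-bound): 1
left-to-right use order: ctr, key, env, req, val
typing: well-typed at P
ordered: ✓, single-use (key, env, req, val, ctr), ordered derivation ok
linear: ✓, single use per variable (key, env, req, val, ctr)
affine: ✓, at most one use each (key, env, req, val, ctr)
relevant: ✓, every one of key, env, req, val, ctr appears
unrestricted: ✓, simply typable at P; W, C, E all held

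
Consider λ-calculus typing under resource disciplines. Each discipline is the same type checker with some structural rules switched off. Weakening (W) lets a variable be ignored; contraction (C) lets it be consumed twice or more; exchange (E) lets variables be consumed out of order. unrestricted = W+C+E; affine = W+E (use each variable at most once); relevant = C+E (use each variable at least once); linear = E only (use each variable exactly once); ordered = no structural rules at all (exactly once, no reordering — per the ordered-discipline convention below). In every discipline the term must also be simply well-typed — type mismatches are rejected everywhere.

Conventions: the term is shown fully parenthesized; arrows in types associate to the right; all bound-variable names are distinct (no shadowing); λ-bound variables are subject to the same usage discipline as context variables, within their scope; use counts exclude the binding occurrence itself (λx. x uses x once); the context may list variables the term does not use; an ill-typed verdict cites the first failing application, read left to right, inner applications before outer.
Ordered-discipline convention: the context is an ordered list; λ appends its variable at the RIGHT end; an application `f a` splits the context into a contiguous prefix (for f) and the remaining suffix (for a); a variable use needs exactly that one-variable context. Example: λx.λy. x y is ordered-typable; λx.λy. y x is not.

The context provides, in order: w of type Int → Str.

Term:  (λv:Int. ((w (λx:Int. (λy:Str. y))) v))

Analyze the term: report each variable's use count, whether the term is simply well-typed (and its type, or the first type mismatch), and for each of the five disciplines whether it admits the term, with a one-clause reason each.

counts: w: 1×, v (bound): 1×, x (bound): 0×, y (bound): 1×
order of uses: w, y, v
typing: ill-typed: argument of type Int → Str → Str where Int is required
ordered: ✗, a type mismatch blocks all five
linear: ✗, the type mismatch rejects it
affine: ✗, not simply typable
relevant: ✗, fails simple typing
unrestricted: ✗, a type mismatch blocks all five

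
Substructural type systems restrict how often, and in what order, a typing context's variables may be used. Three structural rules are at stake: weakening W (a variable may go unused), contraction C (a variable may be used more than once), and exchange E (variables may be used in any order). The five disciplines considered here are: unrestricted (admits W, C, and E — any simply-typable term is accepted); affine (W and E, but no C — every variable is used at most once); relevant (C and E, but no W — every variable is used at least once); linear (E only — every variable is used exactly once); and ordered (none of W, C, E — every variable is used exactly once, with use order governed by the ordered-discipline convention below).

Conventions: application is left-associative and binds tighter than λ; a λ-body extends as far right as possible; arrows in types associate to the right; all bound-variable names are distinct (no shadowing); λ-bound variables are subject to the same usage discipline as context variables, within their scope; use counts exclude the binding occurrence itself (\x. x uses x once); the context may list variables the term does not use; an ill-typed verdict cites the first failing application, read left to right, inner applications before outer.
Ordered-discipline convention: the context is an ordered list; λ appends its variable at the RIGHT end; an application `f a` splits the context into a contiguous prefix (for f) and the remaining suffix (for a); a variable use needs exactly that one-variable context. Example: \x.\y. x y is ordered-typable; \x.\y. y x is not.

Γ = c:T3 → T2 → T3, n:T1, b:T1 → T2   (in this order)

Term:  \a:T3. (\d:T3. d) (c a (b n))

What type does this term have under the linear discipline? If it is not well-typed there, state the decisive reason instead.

term : T3 → T3
counts: c=1, n=1, b=1, a (λ-bound)=1, d (λ-bound)=1
order of uses: d, c, a, b, n
typing: well-typed at T3 → T3
per-discipline verdicts: ordered ✗, linear ✓, affine ✓, relevant ✓, unrestricted ✓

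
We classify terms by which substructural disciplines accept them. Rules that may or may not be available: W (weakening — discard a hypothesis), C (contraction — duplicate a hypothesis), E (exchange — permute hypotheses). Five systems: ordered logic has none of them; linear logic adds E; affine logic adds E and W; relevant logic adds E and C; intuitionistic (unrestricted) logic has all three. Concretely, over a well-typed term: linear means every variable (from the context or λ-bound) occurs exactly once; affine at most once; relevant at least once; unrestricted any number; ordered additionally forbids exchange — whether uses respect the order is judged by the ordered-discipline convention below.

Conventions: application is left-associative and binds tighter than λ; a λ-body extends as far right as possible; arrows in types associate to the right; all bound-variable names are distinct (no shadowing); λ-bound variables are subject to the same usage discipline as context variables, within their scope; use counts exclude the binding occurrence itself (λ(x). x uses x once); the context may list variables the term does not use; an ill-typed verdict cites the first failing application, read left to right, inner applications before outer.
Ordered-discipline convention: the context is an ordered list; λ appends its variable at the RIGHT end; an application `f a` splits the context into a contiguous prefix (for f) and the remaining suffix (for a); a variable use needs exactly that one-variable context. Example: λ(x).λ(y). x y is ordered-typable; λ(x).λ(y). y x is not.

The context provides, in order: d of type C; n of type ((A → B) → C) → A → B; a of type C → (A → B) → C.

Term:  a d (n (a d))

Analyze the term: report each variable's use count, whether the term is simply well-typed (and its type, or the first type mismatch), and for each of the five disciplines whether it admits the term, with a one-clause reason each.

variable uses: d ×2; n ×1; a ×2
use order (left to right): a, d, n, a, d
typing: the term checks, with type C
ordered: ✗, needs contraction — d ×2, a ×2
linear: ✗, needs contraction — d ×2, a ×2
affine: ✗, needs contraction — d ×2, a ×2
relevant: ✓, d, n, a: all used, weakening unneeded
unrestricted: ✓, well-typed at C; no restrictions here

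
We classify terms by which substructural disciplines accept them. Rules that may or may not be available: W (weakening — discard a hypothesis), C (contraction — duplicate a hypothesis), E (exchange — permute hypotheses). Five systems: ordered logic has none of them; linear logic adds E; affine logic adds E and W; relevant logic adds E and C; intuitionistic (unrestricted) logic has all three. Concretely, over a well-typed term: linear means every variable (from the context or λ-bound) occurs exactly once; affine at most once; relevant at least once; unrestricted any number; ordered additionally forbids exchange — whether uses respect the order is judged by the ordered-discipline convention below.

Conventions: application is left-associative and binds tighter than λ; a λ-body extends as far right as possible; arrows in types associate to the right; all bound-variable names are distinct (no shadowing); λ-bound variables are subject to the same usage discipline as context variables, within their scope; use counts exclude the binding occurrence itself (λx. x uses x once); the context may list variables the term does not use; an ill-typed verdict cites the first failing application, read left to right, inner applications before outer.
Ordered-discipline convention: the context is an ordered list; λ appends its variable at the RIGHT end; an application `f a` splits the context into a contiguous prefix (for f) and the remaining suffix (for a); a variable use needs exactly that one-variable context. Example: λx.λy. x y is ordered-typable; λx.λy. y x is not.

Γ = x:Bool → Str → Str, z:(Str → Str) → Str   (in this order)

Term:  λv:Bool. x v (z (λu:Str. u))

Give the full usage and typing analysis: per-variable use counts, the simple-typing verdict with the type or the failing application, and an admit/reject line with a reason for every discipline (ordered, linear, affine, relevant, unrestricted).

use counts: x=1, z=1, v [bound]=1, u [bound]=1
uses in reading order: x, v, z, u
typing: well-typed — term : Bool → Str
ordered: ✗, needs exchange: uses follow x, v, z, u
linear: ✓, single use per variable (x, z, v, u)
affine: ✓, none of x, z, v, u used more than once
relevant: ✓, every one of x, z, v, u appears
unrestricted: ✓, simply typable at Bool → Str; W, C, E all held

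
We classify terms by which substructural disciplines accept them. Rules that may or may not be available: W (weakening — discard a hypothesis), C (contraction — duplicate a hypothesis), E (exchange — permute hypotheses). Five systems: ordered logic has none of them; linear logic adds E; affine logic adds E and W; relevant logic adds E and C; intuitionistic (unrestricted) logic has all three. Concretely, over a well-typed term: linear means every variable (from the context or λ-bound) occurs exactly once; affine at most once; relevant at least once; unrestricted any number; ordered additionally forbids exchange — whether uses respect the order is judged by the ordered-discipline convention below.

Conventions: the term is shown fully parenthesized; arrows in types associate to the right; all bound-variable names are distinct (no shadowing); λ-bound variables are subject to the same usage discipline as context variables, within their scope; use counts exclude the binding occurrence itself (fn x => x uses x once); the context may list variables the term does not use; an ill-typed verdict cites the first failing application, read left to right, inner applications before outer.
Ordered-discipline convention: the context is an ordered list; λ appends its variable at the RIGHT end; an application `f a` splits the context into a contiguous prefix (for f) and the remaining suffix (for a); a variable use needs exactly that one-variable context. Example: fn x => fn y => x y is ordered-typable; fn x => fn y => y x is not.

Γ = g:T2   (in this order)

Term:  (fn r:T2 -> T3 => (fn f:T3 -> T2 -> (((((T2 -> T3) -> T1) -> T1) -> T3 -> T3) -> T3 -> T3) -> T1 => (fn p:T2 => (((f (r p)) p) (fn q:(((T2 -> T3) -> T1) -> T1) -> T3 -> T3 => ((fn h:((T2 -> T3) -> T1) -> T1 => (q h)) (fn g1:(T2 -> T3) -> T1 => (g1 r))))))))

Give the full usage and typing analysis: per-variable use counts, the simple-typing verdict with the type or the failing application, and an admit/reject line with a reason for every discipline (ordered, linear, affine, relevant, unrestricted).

usage: g ×0; r (bound) ×2; f (bound) ×1; p (bound) ×2; q (bound) ×1; h (bound) ×1; g1 (bound) ×1
uses in reading order: f, r, p, p, q, h, g1, r
typing: well-typed — term : (T2 -> T3) -> (T3 -> T2 -> (((((T2 -> T3) -> T1) -> T1) -> T3 -> T3) -> T3 -> T3) -> T1) -> T2 -> T1
ordered: ✗, needs contraction — r ×2, p ×2; g left unused
linear: ✗, needs contraction — r ×2, p ×2; g left unused
affine: ✗, needs contraction — r ×2, p ×2
relevant: ✗, g left unused
unrestricted: ✓, simply typable at (T2 -> T3) -> (T3 -> T2 -> (((((T2 -> T3) -> T1) -> T1) -> T3 -> T3) -> T3 -> T3) -> T1) -> T2 -> T1; W, C, E all held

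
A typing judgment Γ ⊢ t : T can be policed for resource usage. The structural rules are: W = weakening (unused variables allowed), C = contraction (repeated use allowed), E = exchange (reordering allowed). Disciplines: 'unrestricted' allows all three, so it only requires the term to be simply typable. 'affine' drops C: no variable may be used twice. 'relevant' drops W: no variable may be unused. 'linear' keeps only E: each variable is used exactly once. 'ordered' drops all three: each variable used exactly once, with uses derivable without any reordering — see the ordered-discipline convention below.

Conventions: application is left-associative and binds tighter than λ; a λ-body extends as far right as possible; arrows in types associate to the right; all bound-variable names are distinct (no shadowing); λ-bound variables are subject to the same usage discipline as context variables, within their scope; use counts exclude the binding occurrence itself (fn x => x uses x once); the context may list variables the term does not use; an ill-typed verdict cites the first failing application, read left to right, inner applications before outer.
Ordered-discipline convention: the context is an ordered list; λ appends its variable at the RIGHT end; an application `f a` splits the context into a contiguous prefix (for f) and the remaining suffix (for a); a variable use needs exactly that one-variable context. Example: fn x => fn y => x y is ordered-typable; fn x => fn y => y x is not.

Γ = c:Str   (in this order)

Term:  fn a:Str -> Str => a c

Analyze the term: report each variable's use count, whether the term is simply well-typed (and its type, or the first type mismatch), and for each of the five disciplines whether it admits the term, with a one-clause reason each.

usage: c: 1×, a [bound]: 1×
use order (left to right): a, c
typing: well-typed — term : (Str -> Str) -> Str
ordered: ✗ — no contiguous prefix/suffix split fits a, c
linear: ✓ — c, a: one use apiece
affine: ✓ — no duplicate uses among c, a
relevant: ✓ — none of c, a goes unused
unrestricted: ✓ — typability at (Str -> Str) -> Str is all that's needed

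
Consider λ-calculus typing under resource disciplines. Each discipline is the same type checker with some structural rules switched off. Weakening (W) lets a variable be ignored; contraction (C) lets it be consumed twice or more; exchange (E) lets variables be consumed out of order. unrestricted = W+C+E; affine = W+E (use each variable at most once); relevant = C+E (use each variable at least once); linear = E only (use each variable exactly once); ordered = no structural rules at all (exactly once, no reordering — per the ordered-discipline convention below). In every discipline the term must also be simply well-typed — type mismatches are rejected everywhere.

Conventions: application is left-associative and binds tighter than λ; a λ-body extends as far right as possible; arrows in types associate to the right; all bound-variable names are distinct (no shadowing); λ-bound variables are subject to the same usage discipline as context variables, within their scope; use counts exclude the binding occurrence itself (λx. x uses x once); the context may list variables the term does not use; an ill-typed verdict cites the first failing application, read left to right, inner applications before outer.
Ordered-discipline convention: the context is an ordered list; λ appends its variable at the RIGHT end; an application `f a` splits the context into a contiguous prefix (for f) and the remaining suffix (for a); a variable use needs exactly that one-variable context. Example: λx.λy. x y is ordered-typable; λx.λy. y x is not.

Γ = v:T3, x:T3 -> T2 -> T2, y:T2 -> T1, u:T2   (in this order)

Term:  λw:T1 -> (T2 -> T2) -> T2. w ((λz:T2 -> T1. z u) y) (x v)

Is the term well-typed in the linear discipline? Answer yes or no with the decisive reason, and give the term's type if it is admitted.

yes — each of v, x, y, u, w, z used exactly once; term : (T1 -> (T2 -> T2) -> T2) -> T2
use counts: v: 1×; x: 1×; y: 1×; u: 1×; w (bound): 1×; z (bound): 1×
use order (left to right): w, z, u, y, x, v
typing: the term checks, with type (T1 -> (T2 -> T2) -> T2) -> T2
all disciplines: ordered ✗, linear ✓, affine ✓, relevant ✓, unrestricted ✓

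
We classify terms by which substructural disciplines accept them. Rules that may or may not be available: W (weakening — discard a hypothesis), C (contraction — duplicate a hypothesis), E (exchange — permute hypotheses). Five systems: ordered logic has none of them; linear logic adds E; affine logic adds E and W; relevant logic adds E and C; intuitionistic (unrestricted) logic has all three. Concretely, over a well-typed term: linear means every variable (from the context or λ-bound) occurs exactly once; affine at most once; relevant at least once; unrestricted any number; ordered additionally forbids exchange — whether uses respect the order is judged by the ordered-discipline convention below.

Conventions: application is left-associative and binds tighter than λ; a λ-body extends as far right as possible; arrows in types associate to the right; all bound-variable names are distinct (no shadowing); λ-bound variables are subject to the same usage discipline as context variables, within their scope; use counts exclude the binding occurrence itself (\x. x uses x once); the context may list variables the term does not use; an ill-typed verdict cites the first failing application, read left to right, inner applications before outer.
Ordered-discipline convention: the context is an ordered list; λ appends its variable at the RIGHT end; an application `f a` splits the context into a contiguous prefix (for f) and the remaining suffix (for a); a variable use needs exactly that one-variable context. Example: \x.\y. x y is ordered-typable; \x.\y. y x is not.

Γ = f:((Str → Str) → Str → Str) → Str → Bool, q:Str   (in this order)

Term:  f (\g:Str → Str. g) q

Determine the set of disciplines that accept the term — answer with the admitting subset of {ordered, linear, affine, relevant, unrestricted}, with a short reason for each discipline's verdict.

admitted by: ordered, linear, affine, relevant, unrestricted
usage: f: 1; q: 1; g (bound): 1
left-to-right use order: f, g, q
typing: well-typed at Bool
ordered: ✓, f, q, g once each; derivable with no W/C/E
linear: ✓, exactly-once usage across f, q, g
affine: ✓, f, q, g: no repeats, contraction unneeded
relevant: ✓, none of f, q, g goes unused
unrestricted: ✓, well-typed at Bool; no restrictions here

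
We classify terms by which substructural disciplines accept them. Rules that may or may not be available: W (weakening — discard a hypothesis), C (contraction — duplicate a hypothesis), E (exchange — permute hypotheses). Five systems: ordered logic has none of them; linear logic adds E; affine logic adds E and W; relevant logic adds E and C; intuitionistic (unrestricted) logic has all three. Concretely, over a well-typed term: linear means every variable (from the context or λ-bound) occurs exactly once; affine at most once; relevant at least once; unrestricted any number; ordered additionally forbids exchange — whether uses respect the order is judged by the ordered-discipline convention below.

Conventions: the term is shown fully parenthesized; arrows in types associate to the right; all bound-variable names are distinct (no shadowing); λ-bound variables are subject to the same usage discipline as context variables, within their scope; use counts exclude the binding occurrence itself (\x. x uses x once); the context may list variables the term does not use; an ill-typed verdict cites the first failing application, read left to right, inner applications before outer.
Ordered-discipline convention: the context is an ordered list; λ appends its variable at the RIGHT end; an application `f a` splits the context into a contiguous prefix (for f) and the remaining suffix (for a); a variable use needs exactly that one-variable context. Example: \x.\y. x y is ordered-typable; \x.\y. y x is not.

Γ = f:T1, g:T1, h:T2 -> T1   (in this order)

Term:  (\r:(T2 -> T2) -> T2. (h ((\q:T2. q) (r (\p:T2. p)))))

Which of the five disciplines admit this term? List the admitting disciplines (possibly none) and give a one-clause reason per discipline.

admitted by: affine, unrestricted
counts: f: 0, g: 0, h: 1, r [bound]: 1, q [bound]: 1, p [bound]: 1
left-to-right use order: h, q, r, p
typing: ✓ — ((T2 -> T2) -> T2) -> T1
ordered: ✗, f, g never used (weakening)
linear: ✗, f, g never used (weakening)
affine: ✓, f, g, h, r, q, p: no repeats, contraction unneeded
relevant: ✗, f, g never used (weakening)
unrestricted: ✓, simply typable at ((T2 -> T2) -> T2) -> T1; W, C, E all held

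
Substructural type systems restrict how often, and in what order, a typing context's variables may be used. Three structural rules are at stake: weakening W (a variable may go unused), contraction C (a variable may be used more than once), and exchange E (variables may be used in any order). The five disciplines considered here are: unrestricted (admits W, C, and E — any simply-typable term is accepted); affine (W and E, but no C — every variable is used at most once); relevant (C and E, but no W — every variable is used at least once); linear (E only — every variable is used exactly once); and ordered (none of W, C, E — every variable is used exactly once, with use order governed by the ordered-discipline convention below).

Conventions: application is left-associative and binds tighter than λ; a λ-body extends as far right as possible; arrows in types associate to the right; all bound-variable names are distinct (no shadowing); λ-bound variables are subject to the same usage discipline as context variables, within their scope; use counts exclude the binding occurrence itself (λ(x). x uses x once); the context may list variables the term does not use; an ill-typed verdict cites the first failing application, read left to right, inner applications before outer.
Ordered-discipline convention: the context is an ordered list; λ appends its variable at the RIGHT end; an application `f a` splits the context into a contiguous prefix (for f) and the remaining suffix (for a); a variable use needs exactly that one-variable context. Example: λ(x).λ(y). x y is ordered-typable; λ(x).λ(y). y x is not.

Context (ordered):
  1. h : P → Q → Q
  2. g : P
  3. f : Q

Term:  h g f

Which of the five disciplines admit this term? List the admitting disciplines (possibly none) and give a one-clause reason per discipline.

admitted by: ordered, linear, affine, relevant, unrestricted
variable uses: h: 1×; g: 1×; f: 1×
use order (left to right): h, g, f
typing: well-typed at Q
ordered: ✓, single-use (h, g, f), ordered derivation ok
linear: ✓, h, g, f: one use apiece
affine: ✓, no duplicate uses among h, g, f
relevant: ✓, none of h, g, f goes unused
unrestricted: ✓, simply typable at Q; W, C, E all held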